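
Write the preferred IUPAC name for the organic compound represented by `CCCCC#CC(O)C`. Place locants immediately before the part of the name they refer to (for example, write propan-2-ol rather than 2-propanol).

The longest carbon chain that includes the –OH group and the multiple bond has 8 carbons, so the parent hydride is octane.
An alcohol (–OH) is the principal characteristic group, giving the suffix -ol.
A C≡C triple bond in the chain gives the infix -yne-.
Choose the numbering such that numbering from this end puts the hydroxyl group at C-2 rather than C-7.
With this numbering: the hydroxyl at C-2; the triple bond between C-3 and C-4.
Putting it together: oct-3-yn-2-ol.

oct-3-yn-2-ol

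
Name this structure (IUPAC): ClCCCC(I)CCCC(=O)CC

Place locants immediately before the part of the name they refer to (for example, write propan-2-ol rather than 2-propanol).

10-chloro-7-iododecan-3-one

Counting along the main chain through the carbonyl gives 10 carbons: the parent is decane.
The highest-priority functional group is a ketone (C=O on an internal carbon), so the name ends in -one.
Choose the numbering such that numbering from this end puts the carbonyl group at C-3 rather than C-8.
That gives the carbonyl at C-3; a chloro group at C-10; an iodo group at C-7.
The substituents are ordered alphabetically, ignoring any di-/tri- multipliers.
Assembling the pieces gives 10-chloro-7-iododecan-3-one.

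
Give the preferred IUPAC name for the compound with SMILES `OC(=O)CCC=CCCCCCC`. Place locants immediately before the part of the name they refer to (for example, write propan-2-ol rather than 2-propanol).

The longest chain bearing the –COOH group and the multiple bond is 11 carbons long (undecane).
A carboxylic acid (terminal –COOH) is the principal characteristic group, giving the suffix -oic acid.
There is one C=C double bond, indicated by the ending -ene.
Number the chain so that the carboxylic acid carbon is C-1 by definition.
This places the double bond between C-4 and C-5.
The name is undec-4-enoic acid.

undec-4-enoic acid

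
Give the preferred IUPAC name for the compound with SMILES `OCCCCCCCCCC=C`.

The longest carbon chain that includes the –OH group and the multiple bond has 11 carbons, so the parent hydride is undecane.
The principal characteristic group is an alcohol (–OH), named with the suffix -ol.
There is one C=C double bond, indicated by the ending -ene.
The numbering direction is chosen so that numbering from this end puts the hydroxyl group at C-1 rather than C-11.
With this numbering: the hydroxyl at C-1; the double bond between C-10 and C-11.
The name is undec-10-en-1-ol.

undec-10-en-1-ol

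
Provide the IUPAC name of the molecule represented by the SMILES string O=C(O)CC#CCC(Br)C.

6-bromohept-3-ynoic acid

Counting along the main chain through the –COOH group and the multiple bond gives 7 carbons: the parent is heptane.
A carboxylic acid (terminal –COOH) is the principal characteristic group, giving the suffix -oic acid.
There is one C≡C triple bond, indicated by the ending -yne.
Choose the numbering such that the carboxylic acid carbon is C-1 by definition.
That gives the triple bond between C-3 and C-4; a bromo group at C-6.
The name is 6-bromohept-3-ynoic acid.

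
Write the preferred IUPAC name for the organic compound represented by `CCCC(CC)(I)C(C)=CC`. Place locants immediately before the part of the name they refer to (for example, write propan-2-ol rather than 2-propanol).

4-ethyl-4-iodo-3-methylhept-2-ene

Counting along the main chain through the multiple bond gives 7 carbons: the parent is heptane.
The chain contains a C=C double bond, so the unsaturation ending is -ene.
Number the chain so that numbering from this end puts the double bond at C-2 rather than C-5.
That gives the double bond between C-2 and C-3; an ethyl group at C-4; an iodo group at C-4; a methyl group at C-3.
The substituents are ordered alphabetically, ignoring any di-/tri- multipliers.
The name is 4-ethyl-4-iodo-3-methylhept-2-ene.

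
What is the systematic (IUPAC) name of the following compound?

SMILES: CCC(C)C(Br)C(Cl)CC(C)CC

The longest carbon chain is 9 atoms: the parent is nonane.
Choose the numbering such that the substituent locant set {3,4,5,7} is lower than {3,5,6,7} at the first point of difference.
With this numbering: a bromo group at C-4; a chloro group at C-5; methyl groups at C-3 and C-7.
The substituents are ordered alphabetically, ignoring any di-/tri- multipliers.
Putting it together: 4-bromo-5-chloro-3,7-dimethylnonane.

4-bromo-5-chloro-3,7-dimethylnonane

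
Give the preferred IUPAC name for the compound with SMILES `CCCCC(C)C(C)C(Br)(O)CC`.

The longest chain bearing the –OH group is 9 carbons long (nonane).
The principal characteristic group is an alcohol (–OH), named with the suffix -ol.
Choose the numbering such that numbering from this end puts the hydroxyl group at C-3 rather than C-7.
That gives the hydroxyl at C-3; a bromo group at C-3; methyl groups at C-4 and C-5.
Prefixes are listed alphabetically: bromo, methyl.
The name is 3-bromo-4,5-dimethylnonan-3-ol.

3-bromo-4,5-dimethylnonan-3-ol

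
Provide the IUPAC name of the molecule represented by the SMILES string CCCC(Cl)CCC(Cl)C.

2,5-dichlorooctane

The longest continuous carbon chain has 8 atoms, so the parent hydride is octane.
Choose the numbering such that the substituent locant set {2,5} is lower than {4,7} at the first point of difference.
This places chloro groups at C-2 and C-5.
Assembling the pieces gives 2,5-dichlorooctane.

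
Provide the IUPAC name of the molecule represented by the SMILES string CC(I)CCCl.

The parent chain contains 4 carbons (butane).
Number the chain so that the substituent locant set {1,3} is lower than {2,4} at the first point of difference.
That gives a chloro group at C-1; an iodo group at C-3.
The substituents are ordered alphabetically, ignoring any di-/tri- multipliers.
The name is 1-chloro-3-iodobutane.

1-chloro-3-iodobutane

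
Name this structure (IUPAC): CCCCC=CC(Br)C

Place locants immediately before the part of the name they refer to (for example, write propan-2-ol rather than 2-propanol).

2-bromooct-3-ene

The longest chain bearing the multiple bond is 8 carbons long (octane).
The chain contains a C=C double bond, so the unsaturation ending is -ene.
The numbering direction is chosen so that numbering from this end puts the double bond at C-3 rather than C-5.
That gives the double bond between C-3 and C-4; a bromo group at C-2.
Assembling the pieces gives 2-bromooct-3-ene.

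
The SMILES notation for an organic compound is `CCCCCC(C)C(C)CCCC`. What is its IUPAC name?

5,6-dimethylundecane

The longest continuous carbon chain has 11 atoms, so the parent hydride is undecane.
Choose the numbering such that the substituent locant set {5,6} is lower than {6,7} at the first point of difference.
With this numbering: methyl groups at C-5 and C-6.
The name is 5,6-dimethylundecane.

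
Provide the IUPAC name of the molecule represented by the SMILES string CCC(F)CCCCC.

The parent chain contains 8 carbons (octane).
Choose the numbering such that the substituent locant set {3} is lower than {6} at the first point of difference.
This places a fluoro group at C-3.
Putting it together: 3-fluorooctane.

3-fluorooctane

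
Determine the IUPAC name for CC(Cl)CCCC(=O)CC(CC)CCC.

The longest chain bearing the carbonyl is 11 carbons long (undecane).
The principal characteristic group is a ketone (C=O on an internal carbon), named with the suffix -one.
Number the chain so that the substituent locant set {2,8} is lower than {4,10} at the first point of difference.
This places the carbonyl at C-6; a chloro group at C-2; an ethyl group at C-8.
The substituents are ordered alphabetically, ignoring any di-/tri- multipliers.
Putting it together: 2-chloro-8-ethylundecan-6-one.

2-chloro-8-ethylundecan-6-one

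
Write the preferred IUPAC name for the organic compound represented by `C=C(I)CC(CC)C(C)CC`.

The longest carbon chain that includes the multiple bond has 7 carbons, so the parent hydride is heptane.
The chain contains a C=C double bond, so the unsaturation ending is -ene.
Number the chain so that numbering from this end puts the double bond at C-1 rather than C-6.
This places the double bond between C-1 and C-2; an ethyl group at C-4; an iodo group at C-2; a methyl group at C-5.
Prefixes are listed alphabetically: ethyl, iodo, methyl.
Putting it together: 4-ethyl-2-iodo-5-methylhept-1-ene.

4-ethyl-2-iodo-5-methylhept-1-ene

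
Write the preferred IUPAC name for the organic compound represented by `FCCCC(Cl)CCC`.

4-chloro-1-fluoroheptane

The longest continuous carbon chain has 7 atoms, so the parent hydride is heptane.
Choose the numbering such that the substituent locant set {1,4} is lower than {4,7} at the first point of difference.
That gives a chloro group at C-4; a fluoro group at C-1.
Substituent prefixes are cited in alphabetical order (multiplying prefixes like di-/tri- are ignored for ordering).
Assembling the pieces gives 4-chloro-1-fluoroheptane.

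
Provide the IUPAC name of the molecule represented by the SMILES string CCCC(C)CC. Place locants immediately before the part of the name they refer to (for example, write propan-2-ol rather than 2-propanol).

The longest carbon chain is 6 atoms: the parent is hexane.
Number the chain so that the substituent locant set {3} is lower than {4} at the first point of difference.
That gives a methyl group at C-3.
Putting it together: 3-methylhexane.

3-methylhexane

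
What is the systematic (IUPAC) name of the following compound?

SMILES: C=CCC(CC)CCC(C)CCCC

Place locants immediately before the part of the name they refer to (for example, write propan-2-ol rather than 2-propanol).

The longest chain bearing the multiple bond is 11 carbons long (undecane).
There is one C=C double bond, indicated by the ending -ene.
Number the chain so that numbering from this end puts the double bond at C-1 rather than C-10.
This places the double bond between C-1 and C-2; an ethyl group at C-4; a methyl group at C-7.
The substituents are ordered alphabetically, ignoring any di-/tri- multipliers.
Assembling the pieces gives 4-ethyl-7-methylundec-1-ene.

4-ethyl-7-methylundec-1-ene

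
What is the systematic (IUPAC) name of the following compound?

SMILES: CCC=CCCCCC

Counting along the main chain through the multiple bond gives 9 carbons: the parent is nonane.
There is one C=C double bond, indicated by the ending -ene.
Choose the numbering such that numbering from this end puts the double bond at C-3 rather than C-6.
This places the double bond between C-3 and C-4.
The name is non-3-ene.

non-3-ene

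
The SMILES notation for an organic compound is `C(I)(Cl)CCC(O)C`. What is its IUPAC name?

5-chloro-5-iodopentan-2-ol

The longest carbon chain that includes the –OH group has 5 carbons, so the parent hydride is pentane.
The principal characteristic group is an alcohol (–OH), named with the suffix -ol.
The numbering direction is chosen so that numbering from this end puts the hydroxyl group at C-2 rather than C-4.
With this numbering: the hydroxyl at C-2; a chloro group at C-5; an iodo group at C-5.
The substituents are ordered alphabetically, ignoring any di-/tri- multipliers.
Putting it together: 5-chloro-5-iodopentan-2-ol.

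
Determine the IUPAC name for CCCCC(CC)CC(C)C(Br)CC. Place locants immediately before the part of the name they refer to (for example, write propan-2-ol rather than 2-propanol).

3-bromo-6-ethyl-4-methyldecane

The longest carbon chain is 10 atoms: the parent is decane.
Number the chain so that the substituent locant set {3,4,6} is lower than {5,7,8} at the first point of difference.
This places a bromo group at C-3; an ethyl group at C-6; a methyl group at C-4.
Prefixes are listed alphabetically: bromo, ethyl, methyl.
Putting it together: 3-bromo-6-ethyl-4-methyldecane.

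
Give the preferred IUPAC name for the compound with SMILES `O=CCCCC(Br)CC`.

The longest carbon chain that includes the –CHO group has 7 carbons, so the parent hydride is heptane.
The principal characteristic group is an aldehyde (terminal –CHO), named with the suffix -al.
Number the chain so that the aldehyde carbon is C-1 by definition.
That gives a bromo group at C-5.
Putting it together: 5-bromoheptanal.

5-bromoheptanal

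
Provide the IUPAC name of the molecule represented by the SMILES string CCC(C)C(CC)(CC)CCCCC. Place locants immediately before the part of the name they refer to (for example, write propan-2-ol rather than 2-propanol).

The longest continuous carbon chain has 9 atoms, so the parent hydride is nonane.
Choose the numbering such that the substituent locant set {3,4,4} is lower than {6,6,7} at the first point of difference.
That gives two ethyl groups at C-4; a methyl group at C-3.
Prefixes are listed alphabetically: ethyl, methyl.
Putting it together: 4,4-diethyl-3-methylnonane.

4,4-diethyl-3-methylnonane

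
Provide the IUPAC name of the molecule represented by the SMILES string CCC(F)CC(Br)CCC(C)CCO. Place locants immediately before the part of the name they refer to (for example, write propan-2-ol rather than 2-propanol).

The longest chain bearing the –OH group is 10 carbons long (decane).
The highest-priority functional group is an alcohol (–OH), so the name ends in -ol.
The numbering direction is chosen so that numbering from this end puts the hydroxyl group at C-1 rather than C-10.
This places the hydroxyl at C-1; a bromo group at C-6; a fluoro group at C-8; a methyl group at C-3.
Substituent prefixes are cited in alphabetical order (multiplying prefixes like di-/tri- are ignored for ordering).
Putting it together: 6-bromo-8-fluoro-3-methyldecan-1-ol.

6-bromo-8-fluoro-3-methyldecan-1-ol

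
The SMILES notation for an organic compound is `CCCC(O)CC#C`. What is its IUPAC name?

The longest chain bearing the –OH group and the multiple bond is 7 carbons long (heptane).
The highest-priority functional group is an alcohol (–OH), so the name ends in -ol.
There is one C≡C triple bond, indicated by the ending -yne.
Number the chain so that numbering from this end puts the triple bond at C-1 rather than C-6.
That gives the hydroxyl at C-4; the triple bond between C-1 and C-2.
Putting it together: hept-1-yn-4-ol.

hept-1-yn-4-ol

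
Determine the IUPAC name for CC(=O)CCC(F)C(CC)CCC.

The longest carbon chain that includes the carbonyl has 9 carbons, so the parent hydride is nonane.
A ketone (C=O on an internal carbon) is the principal characteristic group, giving the suffix -one.
The numbering direction is chosen so that numbering from this end puts the carbonyl group at C-2 rather than C-8.
That gives the carbonyl at C-2; an ethyl group at C-6; a fluoro group at C-5.
Substituent prefixes are cited in alphabetical order (multiplying prefixes like di-/tri- are ignored for ordering).
Assembling the pieces gives 6-ethyl-5-fluorononan-2-one.

6-ethyl-5-fluorononan-2-one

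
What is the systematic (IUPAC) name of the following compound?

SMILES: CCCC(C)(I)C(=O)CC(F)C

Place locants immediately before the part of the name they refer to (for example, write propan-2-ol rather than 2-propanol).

Counting along the main chain through the carbonyl gives 8 carbons: the parent is octane.
The highest-priority functional group is a ketone (C=O on an internal carbon), so the name ends in -one.
Choose the numbering such that numbering from this end puts the carbonyl group at C-4 rather than C-5.
With this numbering: the carbonyl at C-4; a fluoro group at C-2; an iodo group at C-5; a methyl group at C-5.
Substituent prefixes are cited in alphabetical order (multiplying prefixes like di-/tri- are ignored for ordering).
The name is 2-fluoro-5-iodo-5-methyloctan-4-one.

2-fluoro-5-iodo-5-methyloctan-4-one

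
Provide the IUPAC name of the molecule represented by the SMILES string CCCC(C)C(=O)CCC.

5-methyloctan-4-one

The longest carbon chain that includes the carbonyl has 8 carbons, so the parent hydride is octane.
The highest-priority functional group is a ketone (C=O on an internal carbon), so the name ends in -one.
Choose the numbering such that numbering from this end puts the carbonyl group at C-4 rather than C-5.
This places the carbonyl at C-4; a methyl group at C-5.
The name is 5-methyloctan-4-one.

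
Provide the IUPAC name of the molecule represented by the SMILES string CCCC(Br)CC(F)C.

4-bromo-2-fluoroheptane

The longest carbon chain is 7 atoms: the parent is heptane.
Number the chain so that the substituent locant set {2,4} is lower than {4,6} at the first point of difference.
That gives a bromo group at C-4; a fluoro group at C-2.
Substituent prefixes are cited in alphabetical order (multiplying prefixes like di-/tri- are ignored for ordering).
Assembling the pieces gives 4-bromo-2-fluoroheptane.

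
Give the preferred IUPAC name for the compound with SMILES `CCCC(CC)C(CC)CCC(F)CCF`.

6,7-diethyl-1,3-difluorodecane

The longest continuous carbon chain has 10 atoms, so the parent hydride is decane.
Number the chain so that the substituent locant set {1,3,6,7} is lower than {4,5,8,10} at the first point of difference.
That gives ethyl groups at C-6 and C-7; fluoro groups at C-1 and C-3.
The substituents are ordered alphabetically, ignoring any di-/tri- multipliers.
The name is 6,7-diethyl-1,3-difluorodecane.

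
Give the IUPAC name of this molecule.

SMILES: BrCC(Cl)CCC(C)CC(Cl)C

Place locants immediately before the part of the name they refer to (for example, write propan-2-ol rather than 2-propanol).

The parent chain contains 8 carbons (octane).
Choose the numbering such that the substituent locant set {1,2,5,7} is lower than {2,4,7,8} at the first point of difference.
With this numbering: a bromo group at C-1; chloro groups at C-2 and C-7; a methyl group at C-5.
Substituent prefixes are cited in alphabetical order (multiplying prefixes like di-/tri- are ignored for ordering).
Putting it together: 1-bromo-2,7-dichloro-5-methyloctane.

1-bromo-2,7-dichloro-5-methyloctane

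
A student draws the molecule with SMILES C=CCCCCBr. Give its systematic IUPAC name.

6-bromohex-1-ene

The longest chain bearing the multiple bond is 6 carbons long (hexane).
The chain contains a C=C double bond, so the unsaturation ending is -ene.
Choose the numbering such that numbering from this end puts the double bond at C-1 rather than C-5.
With this numbering: the double bond between C-1 and C-2; a bromo group at C-6.
Assembling the pieces gives 6-bromohex-1-ene.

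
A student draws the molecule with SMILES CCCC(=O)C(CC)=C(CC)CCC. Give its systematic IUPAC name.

5,6-diethylnon-5-en-4-one

Counting along the main chain through the carbonyl and the multiple bond gives 9 carbons: the parent is nonane.
A ketone (C=O on an internal carbon) is the principal characteristic group, giving the suffix -one.
There is one C=C double bond, indicated by the ending -ene.
Choose the numbering such that numbering from this end puts the carbonyl group at C-4 rather than C-6.
That gives the carbonyl at C-4; the double bond between C-5 and C-6; ethyl groups at C-5 and C-6.
Putting it together: 5,6-diethylnon-5-en-4-one.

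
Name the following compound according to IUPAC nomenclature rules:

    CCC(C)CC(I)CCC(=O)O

Counting along the main chain through the –COOH group gives 8 carbons: the parent is octane.
A carboxylic acid (terminal –COOH) is the principal characteristic group, giving the suffix -oic acid.
Choose the numbering such that the carboxylic acid carbon is C-1 by definition.
That gives an iodo group at C-4; a methyl group at C-6.
Substituent prefixes are cited in alphabetical order (multiplying prefixes like di-/tri- are ignored for ordering).
Assembling the pieces gives 4-iodo-6-methyloctanoic acid.

4-iodo-6-methyloctanoic acid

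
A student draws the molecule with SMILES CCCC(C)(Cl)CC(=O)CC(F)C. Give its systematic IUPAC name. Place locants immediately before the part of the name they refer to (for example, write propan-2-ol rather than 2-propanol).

6-chloro-2-fluoro-6-methylnonan-4-one

Counting along the main chain through the carbonyl gives 9 carbons: the parent is nonane.
The principal characteristic group is a ketone (C=O on an internal carbon), named with the suffix -one.
Choose the numbering such that numbering from this end puts the carbonyl group at C-4 rather than C-6.
That gives the carbonyl at C-4; a chloro group at C-6; a fluoro group at C-2; a methyl group at C-6.
Substituent prefixes are cited in alphabetical order (multiplying prefixes like di-/tri- are ignored for ordering).
Assembling the pieces gives 6-chloro-2-fluoro-6-methylnonan-4-one.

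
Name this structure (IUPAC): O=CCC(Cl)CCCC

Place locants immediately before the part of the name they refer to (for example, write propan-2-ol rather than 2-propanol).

The longest chain bearing the –CHO group is 7 carbons long (heptane).
The principal characteristic group is an aldehyde (terminal –CHO), named with the suffix -al.
Number the chain so that the aldehyde carbon is C-1 by definition.
This places a chloro group at C-3.
Putting it together: 3-chloroheptanal.

3-chloroheptanal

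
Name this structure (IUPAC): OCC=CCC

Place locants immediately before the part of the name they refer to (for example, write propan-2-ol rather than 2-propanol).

Counting along the main chain through the –OH group and the multiple bond gives 5 carbons: the parent is pentane.
The principal characteristic group is an alcohol (–OH), named with the suffix -ol.
There is one C=C double bond, indicated by the ending -ene.
Choose the numbering such that numbering from this end puts the hydroxyl group at C-1 rather than C-5.
This places the hydroxyl at C-1; the double bond between C-2 and C-3.
Putting it together: pent-2-en-1-ol.

pent-2-en-1-ol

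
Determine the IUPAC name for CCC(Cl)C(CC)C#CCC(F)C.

7-chloro-6-ethyl-2-fluoronon-4-yne

The longest carbon chain that includes the multiple bond has 9 carbons, so the parent hydride is nonane.
A C≡C triple bond in the chain gives the infix -yne-.
Number the chain so that numbering from this end puts the triple bond at C-4 rather than C-5.
With this numbering: the triple bond between C-4 and C-5; a chloro group at C-7; an ethyl group at C-6; a fluoro group at C-2.
Prefixes are listed alphabetically: chloro, ethyl, fluoro.
The name is 7-chloro-6-ethyl-2-fluoronon-4-yne.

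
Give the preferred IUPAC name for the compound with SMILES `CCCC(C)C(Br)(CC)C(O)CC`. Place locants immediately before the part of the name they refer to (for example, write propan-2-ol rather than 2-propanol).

Counting along the main chain through the –OH group gives 8 carbons: the parent is octane.
The principal characteristic group is an alcohol (–OH), named with the suffix -ol.
Choose the numbering such that numbering from this end puts the hydroxyl group at C-3 rather than C-6.
That gives the hydroxyl at C-3; a bromo group at C-4; an ethyl group at C-4; a methyl group at C-5.
Substituent prefixes are cited in alphabetical order (multiplying prefixes like di-/tri- are ignored for ordering).
Assembling the pieces gives 4-bromo-4-ethyl-5-methyloctan-3-ol.

4-bromo-4-ethyl-5-methyloctan-3-ol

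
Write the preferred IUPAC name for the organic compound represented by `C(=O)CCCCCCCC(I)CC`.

The longest carbon chain that includes the –CHO group has 11 carbons, so the parent hydride is undecane.
The principal characteristic group is an aldehyde (terminal –CHO), named with the suffix -al.
The numbering direction is chosen so that the aldehyde carbon is C-1 by definition.
This places an iodo group at C-9.
The name is 9-iodoundecanal.

9-iodoundecanal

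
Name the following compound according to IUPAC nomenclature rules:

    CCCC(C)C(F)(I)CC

The longest continuous carbon chain has 7 atoms, so the parent hydride is heptane.
The numbering direction is chosen so that the substituent locant set {3,3,4} is lower than {4,5,5} at the first point of difference.
This places a fluoro group at C-3; an iodo group at C-3; a methyl group at C-4.
The substituents are ordered alphabetically, ignoring any di-/tri- multipliers.
Putting it together: 3-fluoro-3-iodo-4-methylheptane.

3-fluoro-3-iodo-4-methylheptane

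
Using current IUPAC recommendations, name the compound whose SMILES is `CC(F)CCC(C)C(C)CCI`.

The parent chain contains 8 carbons (octane).
The numbering direction is chosen so that the substituent locant set {1,3,4,7} is lower than {2,5,6,8} at the first point of difference.
This places a fluoro group at C-7; an iodo group at C-1; methyl groups at C-3 and C-4.
Prefixes are listed alphabetically: fluoro, iodo, methyl.
Putting it together: 7-fluoro-1-iodo-3,4-dimethyloctane.

7-fluoro-1-iodo-3,4-dimethyloctane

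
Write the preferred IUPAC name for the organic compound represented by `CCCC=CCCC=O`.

oct-4-enal

The longest carbon chain that includes the –CHO group and the multiple bond has 8 carbons, so the parent hydride is octane.
An aldehyde (terminal –CHO) is the principal characteristic group, giving the suffix -al.
There is one C=C double bond, indicated by the ending -ene.
The numbering direction is chosen so that the aldehyde carbon is C-1 by definition.
That gives the double bond between C-4 and C-5.
The name is oct-4-enal.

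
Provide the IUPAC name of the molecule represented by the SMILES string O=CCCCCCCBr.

7-bromoheptanal

The longest chain bearing the –CHO group is 7 carbons long (heptane).
The principal characteristic group is an aldehyde (terminal –CHO), named with the suffix -al.
The numbering direction is chosen so that the aldehyde carbon is C-1 by definition.
With this numbering: a bromo group at C-7.
The name is 7-bromoheptanal.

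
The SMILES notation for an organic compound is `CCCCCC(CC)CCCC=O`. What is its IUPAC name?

5-ethyldecanal

The longest carbon chain that includes the –CHO group has 10 carbons, so the parent hydride is decane.
The highest-priority functional group is an aldehyde (terminal –CHO), so the name ends in -al.
Choose the numbering such that the aldehyde carbon is C-1 by definition.
With this numbering: an ethyl group at C-5.
Assembling the pieces gives 5-ethyldecanal.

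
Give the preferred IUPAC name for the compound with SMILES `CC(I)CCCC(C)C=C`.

7-iodo-3-methyloct-1-ene

The longest chain bearing the multiple bond is 8 carbons long (octane).
A C=C double bond in the chain gives the infix -ene-.
Number the chain so that numbering from this end puts the double bond at C-1 rather than C-7.
With this numbering: the double bond between C-1 and C-2; an iodo group at C-7; a methyl group at C-3.
Substituent prefixes are cited in alphabetical order (multiplying prefixes like di-/tri- are ignored for ordering).
The name is 7-iodo-3-methyloct-1-ene.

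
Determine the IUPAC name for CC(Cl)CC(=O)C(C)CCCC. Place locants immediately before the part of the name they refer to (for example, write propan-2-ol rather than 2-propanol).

2-chloro-5-methylnonan-4-one

The longest chain bearing the carbonyl is 9 carbons long (nonane).
The principal characteristic group is a ketone (C=O on an internal carbon), named with the suffix -one.
The numbering direction is chosen so that numbering from this end puts the carbonyl group at C-4 rather than C-6.
This places the carbonyl at C-4; a chloro group at C-2; a methyl group at C-5.
The substituents are ordered alphabetically, ignoring any di-/tri- multipliers.
Assembling the pieces gives 2-chloro-5-methylnonan-4-one.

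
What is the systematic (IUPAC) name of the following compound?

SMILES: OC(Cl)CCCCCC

The longest chain bearing the –OH group is 7 carbons long (heptane).
The highest-priority functional group is an alcohol (–OH), so the name ends in -ol.
Choose the numbering such that numbering from this end puts the hydroxyl group at C-1 rather than C-7.
This places the hydroxyl at C-1; a chloro group at C-1.
The name is 1-chloroheptan-1-ol.

1-chloroheptan-1-ol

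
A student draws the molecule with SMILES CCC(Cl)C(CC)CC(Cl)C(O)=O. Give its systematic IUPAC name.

2,5-dichloro-4-ethylheptanoic acid

The longest chain bearing the –COOH group is 7 carbons long (heptane).
A carboxylic acid (terminal –COOH) is the principal characteristic group, giving the suffix -oic acid.
The numbering direction is chosen so that the carboxylic acid carbon is C-1 by definition.
That gives chloro groups at C-2 and C-5; an ethyl group at C-4.
Prefixes are listed alphabetically: chloro, ethyl.
Putting it together: 2,5-dichloro-4-ethylheptanoic acid.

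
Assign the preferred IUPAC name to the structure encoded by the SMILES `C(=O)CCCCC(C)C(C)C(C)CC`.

The longest carbon chain that includes the –CHO group has 10 carbons, so the parent hydride is decane.
The highest-priority functional group is an aldehyde (terminal –CHO), so the name ends in -al.
The numbering direction is chosen so that the aldehyde carbon is C-1 by definition.
That gives methyl groups at C-6 and C-7 and C-8.
Putting it together: 6,7,8-trimethyldecanal.

6,7,8-trimethyldecanal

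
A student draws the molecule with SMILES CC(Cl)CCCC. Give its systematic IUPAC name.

2-chlorohexane

The longest carbon chain is 6 atoms: the parent is hexane.
Choose the numbering such that the substituent locant set {2} is lower than {5} at the first point of difference.
That gives a chloro group at C-2.
The name is 2-chlorohexane.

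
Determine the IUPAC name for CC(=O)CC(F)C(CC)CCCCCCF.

The longest carbon chain that includes the carbonyl has 11 carbons, so the parent hydride is undecane.
The highest-priority functional group is a ketone (C=O on an internal carbon), so the name ends in -one.
Choose the numbering such that numbering from this end puts the carbonyl group at C-2 rather than C-10.
With this numbering: the carbonyl at C-2; an ethyl group at C-5; fluoro groups at C-4 and C-11.
Substituent prefixes are cited in alphabetical order (multiplying prefixes like di-/tri- are ignored for ordering).
The name is 5-ethyl-4,11-difluoroundecan-2-one.

5-ethyl-4,11-difluoroundecan-2-one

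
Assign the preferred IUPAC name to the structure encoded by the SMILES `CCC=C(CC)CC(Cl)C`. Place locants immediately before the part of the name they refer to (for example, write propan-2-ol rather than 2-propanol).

6-chloro-4-ethylhept-3-ene

The longest carbon chain that includes the multiple bond has 7 carbons, so the parent hydride is heptane.
There is one C=C double bond, indicated by the ending -ene.
The numbering direction is chosen so that numbering from this end puts the double bond at C-3 rather than C-4.
That gives the double bond between C-3 and C-4; a chloro group at C-6; an ethyl group at C-4.
The substituents are ordered alphabetically, ignoring any di-/tri- multipliers.
Assembling the pieces gives 6-chloro-4-ethylhept-3-ene.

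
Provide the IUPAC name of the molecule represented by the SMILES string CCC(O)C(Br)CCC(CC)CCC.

4-bromo-7-ethyldecan-3-ol

Counting along the main chain through the –OH group gives 10 carbons: the parent is decane.
An alcohol (–OH) is the principal characteristic group, giving the suffix -ol.
Choose the numbering such that numbering from this end puts the hydroxyl group at C-3 rather than C-8.
That gives the hydroxyl at C-3; a bromo group at C-4; an ethyl group at C-7.
Prefixes are listed alphabetically: bromo, ethyl.
The name is 4-bromo-7-ethyldecan-3-ol.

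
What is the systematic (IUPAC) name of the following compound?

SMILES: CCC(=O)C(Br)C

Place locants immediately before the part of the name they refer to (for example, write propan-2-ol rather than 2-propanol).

2-bromopentan-3-one

The longest carbon chain that includes the carbonyl has 5 carbons, so the parent hydride is pentane.
The principal characteristic group is a ketone (C=O on an internal carbon), named with the suffix -one.
Number the chain so that the substituent locant set {2} is lower than {4} at the first point of difference.
This places the carbonyl at C-3; a bromo group at C-2.
Putting it together: 2-bromopentan-3-one.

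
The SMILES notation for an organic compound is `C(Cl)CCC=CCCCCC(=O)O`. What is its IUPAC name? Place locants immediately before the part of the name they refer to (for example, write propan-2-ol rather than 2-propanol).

Counting along the main chain through the –COOH group and the multiple bond gives 10 carbons: the parent is decane.
A carboxylic acid (terminal –COOH) is the principal characteristic group, giving the suffix -oic acid.
A C=C double bond in the chain gives the infix -ene-.
Number the chain so that the carboxylic acid carbon is C-1 by definition.
This places the double bond between C-6 and C-7; a chloro group at C-10.
The name is 10-chlorodec-6-enoic acid.

10-chlorodec-6-enoic acid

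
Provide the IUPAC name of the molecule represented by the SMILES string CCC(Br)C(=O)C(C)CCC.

3-bromo-5-methyloctan-4-one

The longest chain bearing the carbonyl is 8 carbons long (octane).
The principal characteristic group is a ketone (C=O on an internal carbon), named with the suffix -one.
The numbering direction is chosen so that numbering from this end puts the carbonyl group at C-4 rather than C-5.
That gives the carbonyl at C-4; a bromo group at C-3; a methyl group at C-5.
Substituent prefixes are cited in alphabetical order (multiplying prefixes like di-/tri- are ignored for ordering).
The name is 3-bromo-5-methyloctan-4-one.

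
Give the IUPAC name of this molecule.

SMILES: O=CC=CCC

The longest chain bearing the –CHO group and the multiple bond is 5 carbons long (pentane).
An aldehyde (terminal –CHO) is the principal characteristic group, giving the suffix -al.
There is one C=C double bond, indicated by the ending -ene.
The numbering direction is chosen so that the aldehyde carbon is C-1 by definition.
This places the double bond between C-2 and C-3.
Assembling the pieces gives pent-2-enal.

pent-2-enal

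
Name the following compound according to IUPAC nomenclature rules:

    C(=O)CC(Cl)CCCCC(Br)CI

The longest chain bearing the –CHO group is 9 carbons long (nonane).
The highest-priority functional group is an aldehyde (terminal –CHO), so the name ends in -al.
The numbering direction is chosen so that the aldehyde carbon is C-1 by definition.
With this numbering: a bromo group at C-8; a chloro group at C-3; an iodo group at C-9.
Prefixes are listed alphabetically: bromo, chloro, iodo.
Assembling the pieces gives 8-bromo-3-chloro-9-iodononanal.

8-bromo-3-chloro-9-iodononanal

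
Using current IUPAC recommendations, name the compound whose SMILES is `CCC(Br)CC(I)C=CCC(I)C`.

8-bromo-2,6-diiododec-4-ene

The longest chain bearing the multiple bond is 10 carbons long (decane).
The chain contains a C=C double bond, so the unsaturation ending is -ene.
The numbering direction is chosen so that numbering from this end puts the double bond at C-4 rather than C-6.
With this numbering: the double bond between C-4 and C-5; a bromo group at C-8; iodo groups at C-2 and C-6.
Prefixes are listed alphabetically: bromo, iodo.
The name is 8-bromo-2,6-diiododec-4-ene.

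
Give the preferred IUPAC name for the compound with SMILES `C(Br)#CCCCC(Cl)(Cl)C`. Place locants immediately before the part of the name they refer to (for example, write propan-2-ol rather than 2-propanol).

Counting along the main chain through the multiple bond gives 7 carbons: the parent is heptane.
The chain contains a C≡C triple bond, so the unsaturation ending is -yne.
Choose the numbering such that numbering from this end puts the triple bond at C-1 rather than C-6.
That gives the triple bond between C-1 and C-2; a bromo group at C-1; two chloro groups at C-6.
The substituents are ordered alphabetically, ignoring any di-/tri- multipliers.
Assembling the pieces gives 1-bromo-6,6-dichlorohept-1-yne.

1-bromo-6,6-dichlorohept-1-yne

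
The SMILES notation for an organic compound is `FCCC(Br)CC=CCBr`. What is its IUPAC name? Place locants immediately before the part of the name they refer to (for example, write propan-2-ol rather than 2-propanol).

Counting along the main chain through the multiple bond gives 7 carbons: the parent is heptane.
A C=C double bond in the chain gives the infix -ene-.
The numbering direction is chosen so that numbering from this end puts the double bond at C-2 rather than C-5.
With this numbering: the double bond between C-2 and C-3; bromo groups at C-1 and C-5; a fluoro group at C-7.
Prefixes are listed alphabetically: bromo, fluoro.
The name is 1,5-dibromo-7-fluorohept-2-ene.

1,5-dibromo-7-fluorohept-2-ene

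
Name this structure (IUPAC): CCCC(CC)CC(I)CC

The longest continuous carbon chain has 8 atoms, so the parent hydride is octane.
Choose the numbering such that the substituent locant set {3,5} is lower than {4,6} at the first point of difference.
With this numbering: an ethyl group at C-5; an iodo group at C-3.
Substituent prefixes are cited in alphabetical order (multiplying prefixes like di-/tri- are ignored for ordering).
Putting it together: 5-ethyl-3-iodooctane.

5-ethyl-3-iodooctane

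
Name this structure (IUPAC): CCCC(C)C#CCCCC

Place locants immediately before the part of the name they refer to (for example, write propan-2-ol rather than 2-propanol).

4-methyldec-5-yne

The longest chain bearing the multiple bond is 10 carbons long (decane).
A C≡C triple bond in the chain gives the infix -yne-.
Number the chain so that the substituent locant set {4} is lower than {7} at the first point of difference.
That gives the triple bond between C-5 and C-6; a methyl group at C-4.
The name is 4-methyldec-5-yne.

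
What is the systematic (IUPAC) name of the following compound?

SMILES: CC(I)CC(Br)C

The longest continuous carbon chain has 5 atoms, so the parent hydride is pentane.
Choose the numbering such that the locant sets are identical either way, so the alphabetically earlier bromo substituent takes the lower locant (2 rather than 4).
This places a bromo group at C-2; an iodo group at C-4.
Prefixes are listed alphabetically: bromo, iodo.
Assembling the pieces gives 2-bromo-4-iodopentane.

2-bromo-4-iodopentane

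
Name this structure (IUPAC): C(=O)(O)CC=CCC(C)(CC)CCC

Counting along the main chain through the –COOH group and the multiple bond gives 9 carbons: the parent is nonane.
The principal characteristic group is a carboxylic acid (terminal –COOH), named with the suffix -oic acid.
A C=C double bond in the chain gives the infix -ene-.
The numbering direction is chosen so that the carboxylic acid carbon is C-1 by definition.
With this numbering: the double bond between C-3 and C-4; an ethyl group at C-6; a methyl group at C-6.
Prefixes are listed alphabetically: ethyl, methyl.
Assembling the pieces gives 6-ethyl-6-methylnon-3-enoic acid.

6-ethyl-6-methylnon-3-enoic acid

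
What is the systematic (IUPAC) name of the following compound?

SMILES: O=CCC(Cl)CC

The longest carbon chain that includes the –CHO group has 5 carbons, so the parent hydride is pentane.
An aldehyde (terminal –CHO) is the principal characteristic group, giving the suffix -al.
Choose the numbering such that the aldehyde carbon is C-1 by definition.
This places a chloro group at C-3.
Assembling the pieces gives 3-chloropentanal.

3-chloropentanal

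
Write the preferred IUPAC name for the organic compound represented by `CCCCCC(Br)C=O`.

The longest chain bearing the –CHO group is 7 carbons long (heptane).
An aldehyde (terminal –CHO) is the principal characteristic group, giving the suffix -al.
The numbering direction is chosen so that the aldehyde carbon is C-1 by definition.
With this numbering: a bromo group at C-2.
Putting it together: 2-bromoheptanal.

2-bromoheptanal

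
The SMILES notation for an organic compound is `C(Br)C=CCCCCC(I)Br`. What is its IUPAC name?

1,8-dibromo-8-iodooct-2-ene

Counting along the main chain through the multiple bond gives 8 carbons: the parent is octane.
A C=C double bond in the chain gives the infix -ene-.
Number the chain so that numbering from this end puts the double bond at C-2 rather than C-6.
This places the double bond between C-2 and C-3; bromo groups at C-1 and C-8; an iodo group at C-8.
The substituents are ordered alphabetically, ignoring any di-/tri- multipliers.
Putting it together: 1,8-dibromo-8-iodooct-2-ene.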